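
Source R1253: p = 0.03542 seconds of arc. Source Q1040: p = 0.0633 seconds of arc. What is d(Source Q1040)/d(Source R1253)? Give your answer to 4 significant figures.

Since d = 1/p, d_B/d_A = p_A/p_B.
= 0.03542 / 0.0633 = 0.55956.

0.5596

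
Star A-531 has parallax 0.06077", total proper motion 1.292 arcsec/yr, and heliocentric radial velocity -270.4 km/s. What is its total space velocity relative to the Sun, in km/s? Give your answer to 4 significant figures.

d = 1/p = 1/0.06077″ = 16.455 pc.
v_t = 4.740 μ d = 4.740 × 1.292 × 16.455 = 100.77 km/s.
v = √(v_r² + v_t²) = √((-270.4)² + 100.77²) = √83270.8 = 288.57 km/s.

288.6 km/s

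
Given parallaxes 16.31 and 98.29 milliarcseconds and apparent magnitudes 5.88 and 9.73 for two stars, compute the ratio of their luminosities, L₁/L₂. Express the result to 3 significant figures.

L₁/L₂ = 1260

d₁ = 1/p₁ = 1/0.01631″ = 61.312 pc; d₂ = 1/p₂ = 1/0.09829″ = 10.174 pc.
M₁ = m₁ − 5 log₁₀ d₁ + 5 = 5.88 − 8.9377 + 5 = 1.9423.
M₂ = 9.73 − 5.0375 + 5 = 9.6925.
L₁/L₂ = 10^(0.4(M₂ − M₁)) = 10^(0.4 × 7.7502) = 10^3.10008 = 1259.2.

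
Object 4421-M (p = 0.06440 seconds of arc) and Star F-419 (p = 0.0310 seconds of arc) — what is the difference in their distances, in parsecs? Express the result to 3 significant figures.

16.7 pc

d_A = 1/0.06440″ = 15.528 pc; d_B = 1/0.03100″ = 32.258 pc.
|d_B − d_A| = |32.258 − 15.528| = 16.73 pc.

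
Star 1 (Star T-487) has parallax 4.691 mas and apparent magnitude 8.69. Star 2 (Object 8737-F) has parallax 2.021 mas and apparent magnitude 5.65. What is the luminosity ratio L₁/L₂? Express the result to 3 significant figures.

L₁/L₂ = 0.0113

d₁ = 1/p₁ = 1/0.004691″ = 213.17 pc; d₂ = 1/p₂ = 1/0.002021″ = 494.8 pc.
M₁ = m₁ − 5 log₁₀ d₁ + 5 = 8.69 − 11.6436 + 5 = 2.0464.
M₂ = 5.65 − 13.4721 + 5 = -2.8221.
L₁/L₂ = 10^(0.4(M₂ − M₁)) = 10^(0.4 × (-4.8685)) = 10^(-1.94740) = 0.011288.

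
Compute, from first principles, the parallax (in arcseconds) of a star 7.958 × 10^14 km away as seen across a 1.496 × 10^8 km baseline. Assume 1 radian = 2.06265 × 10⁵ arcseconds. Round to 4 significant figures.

θ ≈ B/d = (1.496 × 10^8) / (7.958 × 10^14) = 1.8799 × 10^-7 rad.
In arcseconds: 1.8799 × 10^-7 × 206265 = 0.038776″.

0.03878 arcsec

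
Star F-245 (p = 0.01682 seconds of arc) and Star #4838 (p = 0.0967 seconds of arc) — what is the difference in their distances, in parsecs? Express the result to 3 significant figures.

d_A = 1/0.01682″ = 59.453 pc; d_B = 1/0.09670″ = 10.341 pc.
|d_B − d_A| = |10.341 − 59.453| = 49.112 pc.

49.1 pc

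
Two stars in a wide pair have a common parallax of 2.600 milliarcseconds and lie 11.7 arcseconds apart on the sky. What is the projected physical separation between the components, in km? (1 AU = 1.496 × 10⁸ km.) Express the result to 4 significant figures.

6.732 × 10^11 km

d = 1/p = 1/0.002600″ = 384.62 pc.
At distance d (pc), an angle of θ arcsec spans θ·d AU: s = 11.7 × 384.62 = 4500.1 AU.
= 4500.1 × 1.496 × 10⁸ km = 6.7321 × 10^11 km.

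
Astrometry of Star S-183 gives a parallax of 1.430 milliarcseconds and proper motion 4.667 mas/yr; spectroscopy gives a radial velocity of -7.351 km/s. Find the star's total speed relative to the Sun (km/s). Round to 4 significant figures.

17.13 km/s

d = 1/p = 1/0.001430″ = 699.3 pc.
μ = 4.667 mas/yr = 0.004667 ″/yr.
v_t = 4.740 μ d = 4.740 × 0.004667 × 699.3 = 15.47 km/s.
v = √(v_r² + v_t²) = √((-7.351)² + 15.47²) = √293.358 = 17.128 km/s.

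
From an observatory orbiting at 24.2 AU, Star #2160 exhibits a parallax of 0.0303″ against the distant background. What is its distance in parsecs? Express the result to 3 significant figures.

With baseline B (in AU) and parallax p (in arcsec), d = B/p parsecs.
d = 24.2 / 0.0303 = 798.68 pc.

799 pc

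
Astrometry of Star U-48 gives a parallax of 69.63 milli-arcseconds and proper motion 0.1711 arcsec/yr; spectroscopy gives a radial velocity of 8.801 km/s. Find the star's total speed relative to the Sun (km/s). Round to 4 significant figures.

d = 1/p = 1/0.06963″ = 14.362 pc.
v_t = 4.740 μ d = 4.740 × 0.1711 × 14.362 = 11.648 km/s.
v = √(v_r² + v_t²) = √(8.801² + 11.648²) = √213.134 = 14.599 km/s.

14.60 km/s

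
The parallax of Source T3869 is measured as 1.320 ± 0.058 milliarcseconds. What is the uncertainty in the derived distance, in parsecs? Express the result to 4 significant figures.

d = 1/p, so σ_d = σ_p / p².
σ_d = 0.0000580 / (0.001320)² = 0.0000580 / 0.0000017424 = 33.287 pc.

33.29 pc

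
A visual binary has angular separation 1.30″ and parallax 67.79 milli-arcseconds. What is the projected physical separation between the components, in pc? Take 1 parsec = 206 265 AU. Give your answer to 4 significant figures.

9.297 × 10^-5 pc

d = 1/p = 1/0.06779″ = 14.751 pc.
At distance d (pc), an angle of θ arcsec spans θ·d AU: s = 1.30 × 14.751 = 19.176 AU.
= 19.176 / 206265 = 9.2968 × 10^-5 pc.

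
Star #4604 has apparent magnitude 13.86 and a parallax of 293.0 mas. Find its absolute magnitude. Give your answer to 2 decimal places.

d = 1/p = 1/0.2930″ = 3.413 pc.
m − M = 5 log₁₀(3.413) − 5 = 2.6657 − 5 = -2.3343.
M = m − (m − M) = 13.86 − (-2.3343) = 16.19.

M = 16.19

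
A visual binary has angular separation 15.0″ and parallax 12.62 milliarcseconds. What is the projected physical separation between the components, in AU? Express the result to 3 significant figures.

d = 1/p = 1/0.01262″ = 79.239 pc.
At distance d (pc), an angle of θ arcsec spans θ·d AU: s = 15.0 × 79.239 = 1188.6 AU.

1190 AU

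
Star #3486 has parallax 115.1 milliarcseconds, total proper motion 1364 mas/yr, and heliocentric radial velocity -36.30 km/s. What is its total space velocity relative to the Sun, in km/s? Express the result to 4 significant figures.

d = 1/p = 1/0.1151″ = 8.6881 pc.
μ = 1364 mas/yr = 1.364 ″/yr.
v_t = 4.740 μ d = 4.740 × 1.364 × 8.6881 = 56.172 km/s.
v = √(v_r² + v_t²) = √((-36.30)² + 56.172²) = √4472.98 = 66.88 km/s.

66.88 km/s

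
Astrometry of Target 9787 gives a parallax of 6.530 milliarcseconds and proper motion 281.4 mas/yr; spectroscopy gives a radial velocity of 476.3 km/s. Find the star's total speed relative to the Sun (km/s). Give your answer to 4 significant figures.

518.3 km/s

d = 1/p = 1/0.006530″ = 153.14 pc.
μ = 281.4 mas/yr = 0.2814 ″/yr.
v_t = 4.740 μ d = 4.740 × 0.2814 × 153.14 = 204.26 km/s.
v = √(v_r² + v_t²) = √(476.3² + 204.26²) = √268584 = 518.25 km/s.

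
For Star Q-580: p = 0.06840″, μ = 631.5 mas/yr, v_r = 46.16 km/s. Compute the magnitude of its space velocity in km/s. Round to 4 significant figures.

63.61 km/s

d = 1/p = 1/0.06840″ = 14.62 pc.
μ = 631.5 mas/yr = 0.6315 ″/yr.
v_t = 4.740 μ d = 4.740 × 0.6315 × 14.62 = 43.762 km/s.
v = √(v_r² + v_t²) = √(46.16² + 43.762²) = √4045.86 = 63.607 km/s.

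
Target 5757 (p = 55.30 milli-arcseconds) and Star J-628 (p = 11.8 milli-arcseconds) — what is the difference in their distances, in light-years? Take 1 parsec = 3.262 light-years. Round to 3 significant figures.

d_A = 1/0.05530″ = 18.083 pc; d_B = 1/0.01180″ = 84.746 pc.
|d_B − d_A| = |84.746 − 18.083| = 66.663 pc = 66.663 × 3.262 ly = 217.45 ly.

217 ly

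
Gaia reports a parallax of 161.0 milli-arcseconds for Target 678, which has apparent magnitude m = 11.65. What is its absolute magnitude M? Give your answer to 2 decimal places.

d = 1/p = 1/0.1610″ = 6.2112 pc.
m − M = 5 log₁₀(6.2112) − 5 = 3.9659 − 5 = -1.0341.
M = m − (m − M) = 11.65 − (-1.0341) = 12.68.

M = 12.68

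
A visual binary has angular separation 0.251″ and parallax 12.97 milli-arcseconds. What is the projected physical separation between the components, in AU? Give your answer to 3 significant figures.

d = 1/p = 1/0.01297″ = 77.101 pc.
At distance d (pc), an angle of θ arcsec spans θ·d AU: s = 0.251 × 77.101 = 19.352 AU.

19.4 AU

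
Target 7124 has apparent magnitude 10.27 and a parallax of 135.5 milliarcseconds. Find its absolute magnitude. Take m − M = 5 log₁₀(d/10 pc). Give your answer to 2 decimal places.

M = 10.93

d = 1/p = 1/0.1355″ = 7.3801 pc.
m − M = 5 log₁₀(7.3801) − 5 = 4.3403 − 5 = -0.6597.
M = m − (m − M) = 10.27 − (-0.6597) = 10.93.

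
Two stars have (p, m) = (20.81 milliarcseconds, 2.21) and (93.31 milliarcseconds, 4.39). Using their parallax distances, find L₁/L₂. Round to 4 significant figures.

L₁/L₂ = 149.7

d₁ = 1/p₁ = 1/0.02081″ = 48.054 pc; d₂ = 1/p₂ = 1/0.09331″ = 10.717 pc.
M₁ = m₁ − 5 log₁₀ d₁ + 5 = 2.21 − 8.4086 + 5 = -1.1986.
M₂ = 4.39 − 5.1504 + 5 = 4.2396.
L₁/L₂ = 10^(0.4(M₂ − M₁)) = 10^(0.4 × 5.4382) = 10^2.17528 = 149.72.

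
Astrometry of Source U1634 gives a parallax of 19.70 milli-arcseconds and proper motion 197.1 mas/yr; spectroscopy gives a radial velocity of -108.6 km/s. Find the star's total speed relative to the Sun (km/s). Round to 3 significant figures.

d = 1/p = 1/0.01970″ = 50.761 pc.
μ = 197.1 mas/yr = 0.1971 ″/yr.
v_t = 4.740 μ d = 4.740 × 0.1971 × 50.761 = 47.424 km/s.
v = √(v_r² + v_t²) = √((-108.6)² + 47.424²) = √14043 = 118.5 km/s.

119 km/s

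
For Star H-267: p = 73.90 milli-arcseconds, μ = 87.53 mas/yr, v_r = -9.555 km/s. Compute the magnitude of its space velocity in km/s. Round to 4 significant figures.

d = 1/p = 1/0.07390″ = 13.532 pc.
μ = 87.53 mas/yr = 0.08753 ″/yr.
v_t = 4.740 μ d = 4.740 × 0.08753 × 13.532 = 5.6143 km/s.
v = √(v_r² + v_t²) = √((-9.555)² + 5.6143²) = √122.818 = 11.082 km/s.

11.08 km/s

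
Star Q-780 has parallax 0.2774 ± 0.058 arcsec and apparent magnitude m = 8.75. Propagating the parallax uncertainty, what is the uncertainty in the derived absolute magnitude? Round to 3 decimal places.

M = m − 5 log₁₀ d + 5 = m + 5 log₁₀ p + 5, so ∂M/∂p = 5/(p ln 10).
σ_M = (5/ln 10) · (σ_p/p) = 2.1715 × 0.058/0.2774 = 2.1715 × 0.20908 = 0.45402.

σ_M = 0.454 mag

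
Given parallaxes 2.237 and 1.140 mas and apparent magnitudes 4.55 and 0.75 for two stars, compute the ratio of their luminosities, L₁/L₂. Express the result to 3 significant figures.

L₁/L₂ = 0.00784

d₁ = 1/p₁ = 1/0.002237″ = 447.03 pc; d₂ = 1/p₂ = 1/0.001140″ = 877.19 pc.
M₁ = m₁ − 5 log₁₀ d₁ + 5 = 4.55 − 13.2517 + 5 = -3.7017.
M₂ = 0.75 − 14.7155 + 5 = -8.9655.
L₁/L₂ = 10^(0.4(M₂ − M₁)) = 10^(0.4 × (-5.2638)) = 10^(-2.10552) = 0.007843.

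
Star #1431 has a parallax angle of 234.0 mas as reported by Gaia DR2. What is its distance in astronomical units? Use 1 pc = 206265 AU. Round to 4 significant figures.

881500 AU

p = 234.0 mas = 0.2340 arcsec.
d = 1/p = 1/0.2340 = 4.2735 pc.
In AU: 4.2735 × 206265 = 8.8147 × 10^5 AU.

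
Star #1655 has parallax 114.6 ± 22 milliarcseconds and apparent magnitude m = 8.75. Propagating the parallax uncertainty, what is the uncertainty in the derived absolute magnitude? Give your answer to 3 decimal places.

σ_M = 0.417 mag

M = m − 5 log₁₀ d + 5 = m + 5 log₁₀ p + 5, so ∂M/∂p = 5/(p ln 10).
σ_M = (5/ln 10) · (σ_p/p) = 2.1715 × 22/114.6 = 2.1715 × 0.19197 = 0.41686.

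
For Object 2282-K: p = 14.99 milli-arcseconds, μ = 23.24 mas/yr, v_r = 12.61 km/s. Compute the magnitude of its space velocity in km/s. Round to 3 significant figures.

14.6 km/s

d = 1/p = 1/0.01499″ = 66.711 pc.
μ = 23.24 mas/yr = 0.02324 ″/yr.
v_t = 4.740 μ d = 4.740 × 0.02324 × 66.711 = 7.3487 km/s.
v = √(v_r² + v_t²) = √(12.61² + 7.3487²) = √213.015 = 14.595 km/s.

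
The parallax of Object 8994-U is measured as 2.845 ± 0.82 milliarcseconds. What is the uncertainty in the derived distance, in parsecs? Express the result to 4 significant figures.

d = 1/p, so σ_d = σ_p / p².
σ_d = 0.000820 / (0.002845)² = 0.000820 / 0.000008094 = 101.31 pc.

101.3 pc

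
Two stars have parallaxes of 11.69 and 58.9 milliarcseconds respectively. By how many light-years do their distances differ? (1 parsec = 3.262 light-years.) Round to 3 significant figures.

d_A = 1/0.01169″ = 85.543 pc; d_B = 1/0.05890″ = 16.978 pc.
|d_B − d_A| = |16.978 − 85.543| = 68.565 pc = 68.565 × 3.262 ly = 223.66 ly.

224 ly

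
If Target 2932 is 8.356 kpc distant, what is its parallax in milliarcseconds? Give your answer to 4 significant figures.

0.1197 mas

d = 8.356 kpc = 8356 pc.
p = 1/d = 1/8356 = 0.00011967 arcsec.
= 0.00011967 × 1000 = 0.11967 mas.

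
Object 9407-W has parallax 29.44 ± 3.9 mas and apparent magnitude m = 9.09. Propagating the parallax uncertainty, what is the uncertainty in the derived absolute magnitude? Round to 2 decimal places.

σ_M = 0.29 mag

M = m − 5 log₁₀ d + 5 = m + 5 log₁₀ p + 5, so ∂M/∂p = 5/(p ln 10).
σ_M = (5/ln 10) · (σ_p/p) = 2.1715 × 3.9/29.44 = 2.1715 × 0.13247 = 0.28766.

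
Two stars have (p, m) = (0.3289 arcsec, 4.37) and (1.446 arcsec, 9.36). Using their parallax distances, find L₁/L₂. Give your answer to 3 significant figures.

L₁/L₂ = 1920

d₁ = 1/p₁ = 1/0.3289″ = 3.0404 pc; d₂ = 1/p₂ = 1/1.446″ = 0.69156 pc.
M₁ = m₁ − 5 log₁₀ d₁ + 5 = 4.37 − 2.4147 + 5 = 6.9553.
M₂ = 9.36 − (-0.8009) + 5 = 15.1609.
L₁/L₂ = 10^(0.4(M₂ − M₁)) = 10^(0.4 × 8.2056) = 10^3.28224 = 1915.3.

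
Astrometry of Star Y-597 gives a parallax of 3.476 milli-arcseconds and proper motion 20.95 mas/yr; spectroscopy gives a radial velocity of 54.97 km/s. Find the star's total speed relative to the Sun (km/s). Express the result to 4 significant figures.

61.95 km/s

d = 1/p = 1/0.003476″ = 287.69 pc.
μ = 20.95 mas/yr = 0.02095 ″/yr.
v_t = 4.740 μ d = 4.740 × 0.02095 × 287.69 = 28.568 km/s.
v = √(v_r² + v_t²) = √(54.97² + 28.568²) = √3837.83 = 61.95 km/s.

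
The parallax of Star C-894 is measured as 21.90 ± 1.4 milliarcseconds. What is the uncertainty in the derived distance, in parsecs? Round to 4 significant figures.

d = 1/p, so σ_d = σ_p / p².
σ_d = 0.00140 / (0.02190)² = 0.00140 / 0.00047961 = 2.919 pc.

2.919 pc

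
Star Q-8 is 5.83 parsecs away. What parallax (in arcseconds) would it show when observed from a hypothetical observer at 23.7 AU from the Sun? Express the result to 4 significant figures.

4.065 arcsec

p (arcsec) = B (AU) / d (pc).
p = 23.7 / 5.83 = 4.0652 arcsec.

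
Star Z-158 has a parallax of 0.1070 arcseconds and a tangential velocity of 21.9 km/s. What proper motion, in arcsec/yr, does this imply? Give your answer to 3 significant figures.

0.494 arcsec/yr

d = 1/p = 1/0.1070″ = 9.3458 pc.
μ = v_t / (4.74 d) = 21.9 / (4.74 × 9.3458) = 21.9 / 44.299 = 0.49437 ″/yr.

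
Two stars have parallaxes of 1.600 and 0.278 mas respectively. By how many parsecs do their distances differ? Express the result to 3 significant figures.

d_A = 1/0.001600″ = 625 pc; d_B = 1/0.0002780″ = 3597.1 pc.
|d_B − d_A| = |3597.1 − 625| = 2972.1 pc.

2970 pc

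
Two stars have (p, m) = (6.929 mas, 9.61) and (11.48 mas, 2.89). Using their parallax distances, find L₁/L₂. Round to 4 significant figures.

L₁/L₂ = 0.005630

d₁ = 1/p₁ = 1/0.006929″ = 144.32 pc; d₂ = 1/p₂ = 1/0.01148″ = 87.108 pc.
M₁ = m₁ − 5 log₁₀ d₁ + 5 = 9.61 − 10.7966 + 5 = 3.8134.
M₂ = 2.89 − 9.7003 + 5 = -1.8103.
L₁/L₂ = 10^(0.4(M₂ − M₁)) = 10^(0.4 × (-5.6237)) = 10^(-2.24948) = 0.0056302.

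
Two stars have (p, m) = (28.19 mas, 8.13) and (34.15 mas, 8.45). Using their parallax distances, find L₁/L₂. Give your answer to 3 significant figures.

L₁/L₂ = 1.97

d₁ = 1/p₁ = 1/0.02819″ = 35.474 pc; d₂ = 1/p₂ = 1/0.03415″ = 29.283 pc.
M₁ = m₁ − 5 log₁₀ d₁ + 5 = 8.13 − 7.7496 + 5 = 5.3804.
M₂ = 8.45 − 7.3331 + 5 = 6.1169.
L₁/L₂ = 10^(0.4(M₂ − M₁)) = 10^(0.4 × 0.7365) = 10^0.29460 = 1.9706.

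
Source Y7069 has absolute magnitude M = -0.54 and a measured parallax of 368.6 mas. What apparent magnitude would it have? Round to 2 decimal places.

d = 1/p = 1/0.3686″ = 2.713 pc.
m − M = 5 log₁₀ d − 5 = 5 log₁₀(2.713) − 5 = 2.1672 − 5 = -2.8328.
m = M + (m − M) = -0.54 + (-2.8328) = -3.37.

m = -3.37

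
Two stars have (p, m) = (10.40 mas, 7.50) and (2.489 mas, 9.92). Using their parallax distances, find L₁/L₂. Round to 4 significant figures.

d₁ = 1/p₁ = 1/0.01040″ = 96.154 pc; d₂ = 1/p₂ = 1/0.002489″ = 401.77 pc.
M₁ = m₁ − 5 log₁₀ d₁ + 5 = 7.50 − 9.9148 + 5 = 2.5852.
M₂ = 9.92 − 13.0199 + 5 = 1.9001.
L₁/L₂ = 10^(0.4(M₂ − M₁)) = 10^(0.4 × (-0.6851)) = 10^(-0.27404) = 0.53206.

L₁/L₂ = 0.5321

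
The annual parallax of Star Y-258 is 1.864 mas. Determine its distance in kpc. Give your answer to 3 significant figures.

p = 1.864 mas = 0.001864 arcsec.
d = 1/p = 1/0.001864 = 536.48 pc.
= 0.53648 kpc.

0.536 kpc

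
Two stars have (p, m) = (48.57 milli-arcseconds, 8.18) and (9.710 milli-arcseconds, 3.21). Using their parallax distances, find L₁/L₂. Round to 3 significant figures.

d₁ = 1/p₁ = 1/0.04857″ = 20.589 pc; d₂ = 1/p₂ = 1/0.009710″ = 102.99 pc.
M₁ = m₁ − 5 log₁₀ d₁ + 5 = 8.18 − 6.5682 + 5 = 6.6118.
M₂ = 3.21 − 10.0640 + 5 = -1.8540.
L₁/L₂ = 10^(0.4(M₂ − M₁)) = 10^(0.4 × (-8.4658)) = 10^(-3.38632) = 0.00041085.

L₁/L₂ = 0.000411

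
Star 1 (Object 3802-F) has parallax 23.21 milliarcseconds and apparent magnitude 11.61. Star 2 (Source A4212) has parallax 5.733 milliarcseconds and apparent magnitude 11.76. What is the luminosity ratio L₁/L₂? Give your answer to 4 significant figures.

d₁ = 1/p₁ = 1/0.02321″ = 43.085 pc; d₂ = 1/p₂ = 1/0.005733″ = 174.43 pc.
M₁ = m₁ − 5 log₁₀ d₁ + 5 = 11.61 − 8.1716 + 5 = 8.4384.
M₂ = 11.76 − 11.2081 + 5 = 5.5519.
L₁/L₂ = 10^(0.4(M₂ − M₁)) = 10^(0.4 × (-2.8865)) = 10^(-1.15460) = 0.070049.

L₁/L₂ = 0.07005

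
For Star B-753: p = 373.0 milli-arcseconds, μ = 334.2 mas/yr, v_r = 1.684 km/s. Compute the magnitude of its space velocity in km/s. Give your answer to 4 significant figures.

4.569 km/s

d = 1/p = 1/0.3730″ = 2.681 pc.
μ = 334.2 mas/yr = 0.3342 ″/yr.
v_t = 4.740 μ d = 4.740 × 0.3342 × 2.681 = 4.247 km/s.
v = √(v_r² + v_t²) = √(1.684² + 4.247²) = √20.8729 = 4.5687 km/s.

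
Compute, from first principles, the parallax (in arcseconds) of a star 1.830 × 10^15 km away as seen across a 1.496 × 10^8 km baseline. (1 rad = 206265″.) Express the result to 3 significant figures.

0.0169 arcsec

θ ≈ B/d = (1.496 × 10^8) / (1.830 × 10^15) = 8.1749 × 10^-8 rad.
In arcseconds: 8.1749 × 10^-8 × 206265 = 0.016862″.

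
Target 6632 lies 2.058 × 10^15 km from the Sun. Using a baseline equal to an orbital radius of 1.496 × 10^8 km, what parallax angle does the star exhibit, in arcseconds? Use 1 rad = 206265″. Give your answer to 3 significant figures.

θ ≈ B/d = (1.496 × 10^8) / (2.058 × 10^15) = 7.2692 × 10^-8 rad.
In arcseconds: 7.2692 × 10^-8 × 206265 = 0.014994″.

0.0150 arcsec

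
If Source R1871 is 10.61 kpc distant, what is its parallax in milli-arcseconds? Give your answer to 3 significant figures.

d = 10.61 kpc = 10610 pc.
p = 1/d = 1/10610 = 0.000094251 arcsec.
= 0.000094251 × 1000 = 0.094251 mas.

0.0943 mas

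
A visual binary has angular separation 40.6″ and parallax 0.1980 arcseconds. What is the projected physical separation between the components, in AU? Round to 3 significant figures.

d = 1/p = 1/0.1980″ = 5.0505 pc.
At distance d (pc), an angle of θ arcsec spans θ·d AU: s = 40.6 × 5.0505 = 205.05 AU.

205 AU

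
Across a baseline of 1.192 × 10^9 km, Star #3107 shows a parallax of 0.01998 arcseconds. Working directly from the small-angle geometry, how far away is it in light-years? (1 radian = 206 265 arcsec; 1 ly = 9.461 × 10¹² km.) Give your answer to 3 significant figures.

θ = 0.01998″ = 0.01998/206265 = 9.6866 × 10^-8 rad.
d = B/θ = (1.192 × 10^9) / (9.6866 × 10^-8) = 1.2306 × 10^16 km = (1.2306 × 10^16) / (9.461 × 10^12) ly = 1300.7 ly.

1300 ly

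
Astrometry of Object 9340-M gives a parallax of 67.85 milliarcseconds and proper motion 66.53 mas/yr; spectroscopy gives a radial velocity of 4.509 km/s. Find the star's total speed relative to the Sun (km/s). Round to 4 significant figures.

d = 1/p = 1/0.06785″ = 14.738 pc.
μ = 66.53 mas/yr = 0.06653 ″/yr.
v_t = 4.740 μ d = 4.740 × 0.06653 × 14.738 = 4.6477 km/s.
v = √(v_r² + v_t²) = √(4.509² + 4.6477²) = √41.9322 = 6.4755 km/s.

6.476 km/s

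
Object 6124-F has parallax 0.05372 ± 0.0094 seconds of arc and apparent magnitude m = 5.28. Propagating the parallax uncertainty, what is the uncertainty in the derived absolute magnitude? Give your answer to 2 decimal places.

σ_M = 0.38 mag

M = m − 5 log₁₀ d + 5 = m + 5 log₁₀ p + 5, so ∂M/∂p = 5/(p ln 10).
σ_M = (5/ln 10) · (σ_p/p) = 2.1715 × 0.0094/0.05372 = 2.1715 × 0.17498 = 0.37997.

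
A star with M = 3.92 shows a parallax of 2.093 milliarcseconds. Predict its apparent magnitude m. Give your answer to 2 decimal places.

m = 12.32

d = 1/p = 1/0.002093″ = 477.78 pc.
m − M = 5 log₁₀ d − 5 = 5 log₁₀(477.78) − 5 = 13.3961 − 5 = 8.3961.
m = M + (m − M) = 3.92 + 8.3961 = 12.32.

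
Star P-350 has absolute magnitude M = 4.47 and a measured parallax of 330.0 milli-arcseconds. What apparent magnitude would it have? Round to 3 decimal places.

m = 1.877

d = 1/p = 1/0.3300″ = 3.0303 pc.
m − M = 5 log₁₀ d − 5 = 5 log₁₀(3.0303) − 5 = 2.4074 − 5 = -2.5926.
m = M + (m − M) = 4.47 + (-2.5926) = 1.877.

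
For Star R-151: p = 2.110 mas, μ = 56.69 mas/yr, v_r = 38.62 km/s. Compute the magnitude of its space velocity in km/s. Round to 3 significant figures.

133 km/s

d = 1/p = 1/0.002110″ = 473.93 pc.
μ = 56.69 mas/yr = 0.05669 ″/yr.
v_t = 4.740 μ d = 4.740 × 0.05669 × 473.93 = 127.35 km/s.
v = √(v_r² + v_t²) = √(38.62² + 127.35²) = √17709.5 = 133.08 km/s.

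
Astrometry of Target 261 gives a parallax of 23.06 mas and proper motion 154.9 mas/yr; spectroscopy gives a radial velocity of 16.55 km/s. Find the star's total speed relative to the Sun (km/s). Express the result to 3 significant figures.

d = 1/p = 1/0.02306″ = 43.365 pc.
μ = 154.9 mas/yr = 0.1549 ″/yr.
v_t = 4.740 μ d = 4.740 × 0.1549 × 43.365 = 31.84 km/s.
v = √(v_r² + v_t²) = √(16.55² + 31.84²) = √1287.69 = 35.884 km/s.

35.9 km/s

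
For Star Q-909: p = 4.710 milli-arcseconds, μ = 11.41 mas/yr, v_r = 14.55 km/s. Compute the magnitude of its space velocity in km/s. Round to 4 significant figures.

d = 1/p = 1/0.004710″ = 212.31 pc.
μ = 11.41 mas/yr = 0.01141 ″/yr.
v_t = 4.740 μ d = 4.740 × 0.01141 × 212.31 = 11.482 km/s.
v = √(v_r² + v_t²) = √(14.55² + 11.482²) = √343.539 = 18.535 km/s.

18.54 km/s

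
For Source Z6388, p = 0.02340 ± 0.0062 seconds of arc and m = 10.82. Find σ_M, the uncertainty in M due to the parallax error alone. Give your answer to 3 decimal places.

M = m − 5 log₁₀ d + 5 = m + 5 log₁₀ p + 5, so ∂M/∂p = 5/(p ln 10).
σ_M = (5/ln 10) · (σ_p/p) = 2.1715 × 0.0062/0.02340 = 2.1715 × 0.26496 = 0.57536.

σ_M = 0.575 mag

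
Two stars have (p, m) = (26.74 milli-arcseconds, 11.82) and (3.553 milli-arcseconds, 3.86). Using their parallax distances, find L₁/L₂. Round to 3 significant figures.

d₁ = 1/p₁ = 1/0.02674″ = 37.397 pc; d₂ = 1/p₂ = 1/0.003553″ = 281.45 pc.
M₁ = m₁ − 5 log₁₀ d₁ + 5 = 11.82 − 7.8642 + 5 = 8.9558.
M₂ = 3.86 − 12.2470 + 5 = -3.3870.
L₁/L₂ = 10^(0.4(M₂ − M₁)) = 10^(0.4 × (-12.3428)) = 10^(-4.93712) = 0.000011558.

L₁/L₂ = 1.16 × 10^-5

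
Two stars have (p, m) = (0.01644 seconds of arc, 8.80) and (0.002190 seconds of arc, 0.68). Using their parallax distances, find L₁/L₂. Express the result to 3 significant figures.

d₁ = 1/p₁ = 1/0.01644″ = 60.827 pc; d₂ = 1/p₂ = 1/0.002190″ = 456.62 pc.
M₁ = m₁ − 5 log₁₀ d₁ + 5 = 8.80 − 8.9205 + 5 = 4.8795.
M₂ = 0.68 − 13.2978 + 5 = -7.6178.
L₁/L₂ = 10^(0.4(M₂ − M₁)) = 10^(0.4 × (-12.4973)) = 10^(-4.99892) = 0.000010025.

L₁/L₂ = 1.00 × 10^-5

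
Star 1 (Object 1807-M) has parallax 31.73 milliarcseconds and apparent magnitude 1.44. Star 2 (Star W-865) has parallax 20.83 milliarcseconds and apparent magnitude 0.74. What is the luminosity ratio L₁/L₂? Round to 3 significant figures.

d₁ = 1/p₁ = 1/0.03173″ = 31.516 pc; d₂ = 1/p₂ = 1/0.02083″ = 48.008 pc.
M₁ = m₁ − 5 log₁₀ d₁ + 5 = 1.44 − 7.4927 + 5 = -1.0527.
M₂ = 0.74 − 8.4066 + 5 = -2.6666.
L₁/L₂ = 10^(0.4(M₂ − M₁)) = 10^(0.4 × (-1.6139)) = 10^(-0.64556) = 0.22617.

L₁/L₂ = 0.226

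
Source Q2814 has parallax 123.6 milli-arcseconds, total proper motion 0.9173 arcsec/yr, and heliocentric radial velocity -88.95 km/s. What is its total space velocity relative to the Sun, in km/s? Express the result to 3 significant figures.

d = 1/p = 1/0.1236″ = 8.0906 pc.
v_t = 4.740 μ d = 4.740 × 0.9173 × 8.0906 = 35.178 km/s.
v = √(v_r² + v_t²) = √((-88.95)² + 35.178²) = √9149.59 = 95.653 km/s.

95.7 km/s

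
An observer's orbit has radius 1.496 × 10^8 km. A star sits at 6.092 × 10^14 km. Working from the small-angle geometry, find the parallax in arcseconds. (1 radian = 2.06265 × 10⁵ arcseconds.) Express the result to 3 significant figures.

0.0507 arcsec

θ ≈ B/d = (1.496 × 10^8) / (6.092 × 10^14) = 2.4557 × 10^-7 rad.
In arcseconds: 2.4557 × 10^-7 × 206265 = 0.050652″.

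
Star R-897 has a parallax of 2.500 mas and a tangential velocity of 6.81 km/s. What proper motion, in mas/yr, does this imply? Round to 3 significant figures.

3.59 mas/yr

d = 1/p = 1/0.002500″ = 400 pc.
μ = v_t / (4.74 d) = 6.81 / (4.74 × 400) = 6.81 / 1896 = 0.0035918 ″/yr = 3.5918 mas/yr.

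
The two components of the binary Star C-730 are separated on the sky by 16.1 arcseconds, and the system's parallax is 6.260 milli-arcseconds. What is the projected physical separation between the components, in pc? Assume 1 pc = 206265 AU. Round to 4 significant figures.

d = 1/p = 1/0.006260″ = 159.74 pc.
At distance d (pc), an angle of θ arcsec spans θ·d AU: s = 16.1 × 159.74 = 2571.8 AU.
= 2571.8 / 206265 = 0.012468 pc.

0.01247 pc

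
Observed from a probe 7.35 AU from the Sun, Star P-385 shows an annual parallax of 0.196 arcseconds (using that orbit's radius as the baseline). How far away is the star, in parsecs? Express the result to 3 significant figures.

37.5 pc

With baseline B (in AU) and parallax p (in arcsec), d = B/p parsecs.
d = 7.35 / 0.196 = 37.5 pc.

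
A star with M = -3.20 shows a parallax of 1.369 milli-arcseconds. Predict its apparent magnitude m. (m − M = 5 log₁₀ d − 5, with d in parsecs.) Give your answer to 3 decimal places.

m = 6.118

d = 1/p = 1/0.001369″ = 730.46 pc.
m − M = 5 log₁₀ d − 5 = 5 log₁₀(730.46) − 5 = 14.3180 − 5 = 9.3180.
m = M + (m − M) = -3.20 + 9.3180 = 6.118.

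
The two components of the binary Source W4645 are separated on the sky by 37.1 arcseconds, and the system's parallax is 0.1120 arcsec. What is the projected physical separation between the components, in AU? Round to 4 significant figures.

331.3 AU

d = 1/p = 1/0.1120″ = 8.9286 pc.
At distance d (pc), an angle of θ arcsec spans θ·d AU: s = 37.1 × 8.9286 = 331.25 AU.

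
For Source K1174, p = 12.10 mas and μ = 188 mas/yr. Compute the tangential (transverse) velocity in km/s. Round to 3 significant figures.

d = 1/p = 1/0.01210″ = 82.645 pc.
μ = 188 mas/yr = 0.188 ″/yr.
v_t = 4.74 × μ × d = 4.74 × 0.188 × 82.645 = 73.647 km/s.

73.6 km/s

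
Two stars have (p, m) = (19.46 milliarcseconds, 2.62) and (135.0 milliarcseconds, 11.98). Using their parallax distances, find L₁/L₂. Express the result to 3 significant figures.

d₁ = 1/p₁ = 1/0.01946″ = 51.387 pc; d₂ = 1/p₂ = 1/0.1350″ = 7.4074 pc.
M₁ = m₁ − 5 log₁₀ d₁ + 5 = 2.62 − 8.5543 + 5 = -0.9343.
M₂ = 11.98 − 4.3483 + 5 = 12.6317.
L₁/L₂ = 10^(0.4(M₂ − M₁)) = 10^(0.4 × 13.5660) = 10^5.42640 = 2.6693 × 10^5.

L₁/L₂ = 267000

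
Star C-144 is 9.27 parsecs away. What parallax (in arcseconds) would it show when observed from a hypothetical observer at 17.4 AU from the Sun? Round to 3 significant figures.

1.88 arcsec

p (arcsec) = B (AU) / d (pc).
p = 17.4 / 9.27 = 1.877 arcsec.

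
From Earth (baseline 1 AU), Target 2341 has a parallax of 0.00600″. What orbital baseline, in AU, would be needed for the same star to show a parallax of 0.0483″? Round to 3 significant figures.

Parallax scales linearly with baseline: p ∝ B, so B = p_target / p_Earth × 1 AU.
B = 0.0483 / 0.00600 = 8.05 AU.

8.05 AU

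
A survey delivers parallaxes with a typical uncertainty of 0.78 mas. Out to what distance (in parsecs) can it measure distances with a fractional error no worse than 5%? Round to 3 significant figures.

64.1 pc

σ_d/d = σ_p/p, so the condition is σ_p/p ≤ 0.05, i.e. p ≥ σ_p/0.05.
p_min = 0.78/0.05 = 15.6 mas = 0.0156 arcsec.
d_max = 1/p_min = 1/0.0156 = 64.103 pc.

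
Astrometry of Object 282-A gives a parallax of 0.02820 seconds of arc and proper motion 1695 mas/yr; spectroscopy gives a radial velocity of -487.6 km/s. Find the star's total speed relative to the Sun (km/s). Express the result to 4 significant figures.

d = 1/p = 1/0.02820″ = 35.461 pc.
μ = 1695 mas/yr = 1.695 ″/yr.
v_t = 4.740 μ d = 4.740 × 1.695 × 35.461 = 284.9 km/s.
v = √(v_r² + v_t²) = √((-487.6)² + 284.9²) = √318922 = 564.73 km/s.

564.7 km/s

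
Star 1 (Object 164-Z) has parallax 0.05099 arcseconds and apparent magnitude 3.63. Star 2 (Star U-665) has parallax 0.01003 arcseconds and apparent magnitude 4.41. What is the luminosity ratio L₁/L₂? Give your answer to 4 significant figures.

L₁/L₂ = 0.07937

d₁ = 1/p₁ = 1/0.05099″ = 19.612 pc; d₂ = 1/p₂ = 1/0.01003″ = 99.701 pc.
M₁ = m₁ − 5 log₁₀ d₁ + 5 = 3.63 − 6.4626 + 5 = 2.1674.
M₂ = 4.41 − 9.9935 + 5 = -0.5835.
L₁/L₂ = 10^(0.4(M₂ − M₁)) = 10^(0.4 × (-2.7509)) = 10^(-1.10036) = 0.079367.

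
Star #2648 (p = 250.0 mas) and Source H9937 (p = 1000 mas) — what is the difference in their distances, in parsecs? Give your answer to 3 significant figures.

d_A = 1/0.2500″ = 4 pc; d_B = 1/1.000″ = 1 pc.
|d_B − d_A| = |1 − 4| = 3 pc.

3.00 pc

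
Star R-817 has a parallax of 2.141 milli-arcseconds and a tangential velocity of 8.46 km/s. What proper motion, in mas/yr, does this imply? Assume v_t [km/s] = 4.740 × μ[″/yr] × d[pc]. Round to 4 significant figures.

d = 1/p = 1/0.002141″ = 467.07 pc.
μ = v_t / (4.74 d) = 8.46 / (4.74 × 467.07) = 8.46 / 2213.9 = 0.0038213 ″/yr = 3.8213 mas/yr.

3.821 mas/yr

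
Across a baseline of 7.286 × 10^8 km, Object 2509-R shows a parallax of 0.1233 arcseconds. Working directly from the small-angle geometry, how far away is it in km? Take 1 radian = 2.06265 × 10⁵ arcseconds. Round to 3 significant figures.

θ = 0.1233″ = 0.1233/206265 = 5.9777 × 10^-7 rad.
d = B/θ = (7.286 × 10^8) / (5.9777 × 10^-7) = 1.2189 × 10^15 km.

1.22 × 10^15 km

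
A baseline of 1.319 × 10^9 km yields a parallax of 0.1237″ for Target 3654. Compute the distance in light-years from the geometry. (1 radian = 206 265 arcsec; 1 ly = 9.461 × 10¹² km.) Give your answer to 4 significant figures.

θ = 0.1237″ = 0.1237/206265 = 5.9971 × 10^-7 rad.
d = B/θ = (1.319 × 10^9) / (5.9971 × 10^-7) = 2.1994 × 10^15 km = (2.1994 × 10^15) / (9.461 × 10^12) ly = 232.47 ly.

232.5 ly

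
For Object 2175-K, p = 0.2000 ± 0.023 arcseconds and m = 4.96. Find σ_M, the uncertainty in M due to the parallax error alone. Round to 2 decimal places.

M = m − 5 log₁₀ d + 5 = m + 5 log₁₀ p + 5, so ∂M/∂p = 5/(p ln 10).
σ_M = (5/ln 10) · (σ_p/p) = 2.1715 × 0.023/0.2000 = 2.1715 × 0.115 = 0.24972.

σ_M = 0.25 mag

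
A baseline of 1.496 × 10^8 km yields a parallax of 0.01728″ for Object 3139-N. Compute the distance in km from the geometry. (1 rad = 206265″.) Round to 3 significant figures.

θ = 0.01728″ = 0.01728/206265 = 8.3776 × 10^-8 rad.
d = B/θ = (1.496 × 10^8) / (8.3776 × 10^-8) = 1.7857 × 10^15 km.

1.79 × 10^15 km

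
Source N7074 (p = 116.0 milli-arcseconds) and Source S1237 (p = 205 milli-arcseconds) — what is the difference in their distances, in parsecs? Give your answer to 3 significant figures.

3.74 pc

d_A = 1/0.1160″ = 8.6207 pc; d_B = 1/0.2050″ = 4.878 pc.
|d_B − d_A| = |4.878 − 8.6207| = 3.7427 pc.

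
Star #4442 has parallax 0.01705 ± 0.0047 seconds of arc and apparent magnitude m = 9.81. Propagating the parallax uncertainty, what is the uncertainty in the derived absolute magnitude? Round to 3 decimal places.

M = m − 5 log₁₀ d + 5 = m + 5 log₁₀ p + 5, so ∂M/∂p = 5/(p ln 10).
σ_M = (5/ln 10) · (σ_p/p) = 2.1715 × 0.0047/0.01705 = 2.1715 × 0.27566 = 0.5986.

σ_M = 0.599 mag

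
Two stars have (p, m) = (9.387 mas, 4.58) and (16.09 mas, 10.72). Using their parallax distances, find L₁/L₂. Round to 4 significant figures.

d₁ = 1/p₁ = 1/0.009387″ = 106.53 pc; d₂ = 1/p₂ = 1/0.01609″ = 62.15 pc.
M₁ = m₁ − 5 log₁₀ d₁ + 5 = 4.58 − 10.1374 + 5 = -0.5574.
M₂ = 10.72 − 8.9672 + 5 = 6.7528.
L₁/L₂ = 10^(0.4(M₂ − M₁)) = 10^(0.4 × 7.3102) = 10^2.92408 = 839.61.

L₁/L₂ = 839.6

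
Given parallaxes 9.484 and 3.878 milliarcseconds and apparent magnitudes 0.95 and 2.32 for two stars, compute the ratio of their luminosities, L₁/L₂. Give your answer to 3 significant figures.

L₁/L₂ = 0.591

d₁ = 1/p₁ = 1/0.009484″ = 105.44 pc; d₂ = 1/p₂ = 1/0.003878″ = 257.86 pc.
M₁ = m₁ − 5 log₁₀ d₁ + 5 = 0.95 − 10.1150 + 5 = -4.1650.
M₂ = 2.32 − 12.0569 + 5 = -4.7369.
L₁/L₂ = 10^(0.4(M₂ − M₁)) = 10^(0.4 × (-0.5719)) = 10^(-0.22876) = 0.59053.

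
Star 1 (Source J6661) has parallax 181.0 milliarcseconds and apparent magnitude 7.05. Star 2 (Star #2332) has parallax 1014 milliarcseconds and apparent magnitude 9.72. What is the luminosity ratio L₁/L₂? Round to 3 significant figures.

d₁ = 1/p₁ = 1/0.1810″ = 5.5249 pc; d₂ = 1/p₂ = 1/1.014″ = 0.98619 pc.
M₁ = m₁ − 5 log₁₀ d₁ + 5 = 7.05 − 3.7116 + 5 = 8.3384.
M₂ = 9.72 − (-0.0302) + 5 = 14.7502.
L₁/L₂ = 10^(0.4(M₂ − M₁)) = 10^(0.4 × 6.4118) = 10^2.56472 = 367.05.

L₁/L₂ = 367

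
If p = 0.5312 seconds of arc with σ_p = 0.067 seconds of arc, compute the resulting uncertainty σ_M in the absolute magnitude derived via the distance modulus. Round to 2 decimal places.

M = m − 5 log₁₀ d + 5 = m + 5 log₁₀ p + 5, so ∂M/∂p = 5/(p ln 10).
σ_M = (5/ln 10) · (σ_p/p) = 2.1715 × 0.067/0.5312 = 2.1715 × 0.12613 = 0.27389.

σ_M = 0.27 mag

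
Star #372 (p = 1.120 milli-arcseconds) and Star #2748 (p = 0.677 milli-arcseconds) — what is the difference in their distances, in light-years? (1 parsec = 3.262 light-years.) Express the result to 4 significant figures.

1906 ly

d_A = 1/0.001120″ = 892.86 pc; d_B = 1/0.0006770″ = 1477.1 pc.
|d_B − d_A| = |1477.1 − 892.86| = 584.24 pc = 584.24 × 3.262 ly = 1905.8 ly.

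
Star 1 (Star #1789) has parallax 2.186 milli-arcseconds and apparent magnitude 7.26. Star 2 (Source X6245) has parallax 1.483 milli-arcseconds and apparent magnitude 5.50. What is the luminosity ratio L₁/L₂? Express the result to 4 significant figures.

d₁ = 1/p₁ = 1/0.002186″ = 457.46 pc; d₂ = 1/p₂ = 1/0.001483″ = 674.31 pc.
M₁ = m₁ − 5 log₁₀ d₁ + 5 = 7.26 − 13.3018 + 5 = -1.0418.
M₂ = 5.50 − 14.1443 + 5 = -3.6443.
L₁/L₂ = 10^(0.4(M₂ − M₁)) = 10^(0.4 × (-2.6025)) = 10^(-1.04100) = 0.090991.

L₁/L₂ = 0.09099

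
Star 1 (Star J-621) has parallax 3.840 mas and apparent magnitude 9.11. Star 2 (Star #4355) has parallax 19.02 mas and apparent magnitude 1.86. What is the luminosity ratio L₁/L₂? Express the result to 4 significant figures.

L₁/L₂ = 0.03089

d₁ = 1/p₁ = 1/0.003840″ = 260.42 pc; d₂ = 1/p₂ = 1/0.01902″ = 52.576 pc.
M₁ = m₁ − 5 log₁₀ d₁ + 5 = 9.11 − 12.0784 + 5 = 2.0316.
M₂ = 1.86 − 8.6039 + 5 = -1.7439.
L₁/L₂ = 10^(0.4(M₂ − M₁)) = 10^(0.4 × (-3.7755)) = 10^(-1.51020) = 0.030889.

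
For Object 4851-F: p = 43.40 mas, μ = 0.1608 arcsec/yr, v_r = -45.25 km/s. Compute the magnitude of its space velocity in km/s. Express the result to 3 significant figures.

48.5 km/s

d = 1/p = 1/0.04340″ = 23.041 pc.
v_t = 4.740 μ d = 4.740 × 0.1608 × 23.041 = 17.562 km/s.
v = √(v_r² + v_t²) = √((-45.25)² + 17.562²) = √2355.99 = 48.539 km/s.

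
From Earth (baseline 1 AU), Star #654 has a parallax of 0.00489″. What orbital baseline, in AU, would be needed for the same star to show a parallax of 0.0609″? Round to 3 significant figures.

12.5 AU

Parallax scales linearly with baseline: p ∝ B, so B = p_target / p_Earth × 1 AU.
B = 0.0609 / 0.00489 = 12.454 AU.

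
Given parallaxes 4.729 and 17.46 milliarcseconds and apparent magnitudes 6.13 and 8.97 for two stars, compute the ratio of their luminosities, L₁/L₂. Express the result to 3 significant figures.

d₁ = 1/p₁ = 1/0.004729″ = 211.46 pc; d₂ = 1/p₂ = 1/0.01746″ = 57.274 pc.
M₁ = m₁ − 5 log₁₀ d₁ + 5 = 6.13 − 11.6261 + 5 = -0.4961.
M₂ = 8.97 − 8.7898 + 5 = 5.1802.
L₁/L₂ = 10^(0.4(M₂ − M₁)) = 10^(0.4 × 5.6763) = 10^2.27052 = 186.43.

L₁/L₂ = 186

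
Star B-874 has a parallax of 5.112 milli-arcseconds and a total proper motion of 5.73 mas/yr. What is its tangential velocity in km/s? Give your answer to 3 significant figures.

5.31 km/s

d = 1/p = 1/0.005112″ = 195.62 pc.
μ = 5.73 mas/yr = 0.00573 ″/yr.
v_t = 4.74 × μ × d = 4.74 × 0.00573 × 195.62 = 5.3131 km/s.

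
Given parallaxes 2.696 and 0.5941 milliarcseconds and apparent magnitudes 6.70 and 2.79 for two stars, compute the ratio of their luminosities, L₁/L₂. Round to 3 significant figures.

L₁/L₂ = 0.00133

d₁ = 1/p₁ = 1/0.002696″ = 370.92 pc; d₂ = 1/p₂ = 1/0.0005941″ = 1683.2 pc.
M₁ = m₁ − 5 log₁₀ d₁ + 5 = 6.70 − 12.8464 + 5 = -1.1464.
M₂ = 2.79 − 16.1307 + 5 = -8.3407.
L₁/L₂ = 10^(0.4(M₂ − M₁)) = 10^(0.4 × (-7.1943)) = 10^(-2.87772) = 0.0013252.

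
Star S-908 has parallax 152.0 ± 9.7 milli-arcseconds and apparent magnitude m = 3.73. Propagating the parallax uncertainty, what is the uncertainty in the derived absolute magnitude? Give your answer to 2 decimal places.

M = m − 5 log₁₀ d + 5 = m + 5 log₁₀ p + 5, so ∂M/∂p = 5/(p ln 10).
σ_M = (5/ln 10) · (σ_p/p) = 2.1715 × 9.7/152.0 = 2.1715 × 0.063816 = 0.13858.

σ_M = 0.14 mag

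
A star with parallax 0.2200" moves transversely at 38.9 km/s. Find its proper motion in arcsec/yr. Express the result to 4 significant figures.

d = 1/p = 1/0.2200″ = 4.5455 pc.
μ = v_t / (4.74 d) = 38.9 / (4.74 × 4.5455) = 38.9 / 21.546 = 1.8054 ″/yr.

1.805 arcsec/yr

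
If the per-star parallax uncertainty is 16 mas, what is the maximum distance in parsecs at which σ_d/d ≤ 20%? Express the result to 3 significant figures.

12.5 pc

σ_d/d = σ_p/p, so the condition is σ_p/p ≤ 0.20, i.e. p ≥ σ_p/0.20.
p_min = 16/0.20 = 80 mas = 0.08 arcsec.
d_max = 1/p_min = 1/0.08 = 12.5 pc.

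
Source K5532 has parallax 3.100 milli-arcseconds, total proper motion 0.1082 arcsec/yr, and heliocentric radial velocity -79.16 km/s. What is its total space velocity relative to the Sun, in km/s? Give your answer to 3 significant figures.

183 km/s

d = 1/p = 1/0.003100″ = 322.58 pc.
v_t = 4.740 μ d = 4.740 × 0.1082 × 322.58 = 165.44 km/s.
v = √(v_r² + v_t²) = √((-79.16)² + 165.44²) = √33636.7 = 183.4 km/s.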